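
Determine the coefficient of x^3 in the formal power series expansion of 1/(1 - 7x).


The geometric series identity gives 1/(1 - c x) = sum_{k>=0} c^k x^k, so the coefficient of x^k is c^k.
Here c = 7 and k = 3.
Computing: 7^3 = 343

343


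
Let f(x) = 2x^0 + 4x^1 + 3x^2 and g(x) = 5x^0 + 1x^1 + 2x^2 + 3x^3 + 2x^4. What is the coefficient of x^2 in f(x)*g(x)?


Cauchy product at x^2:
2*2 + 4*1 + 3*5
= 23

23


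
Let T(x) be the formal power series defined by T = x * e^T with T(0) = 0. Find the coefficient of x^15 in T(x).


Apply the Lagrange inversion formula: if T = x * phi(T) with phi(t) = e^t, then
[x^n] T = (1/n) [t^(n-1)] phi(t)^n = (1/n) [t^(n-1)] e^(n t) = (1/n) * n^(n-1) / (n-1)! = n^(n-1) / n!.
When c = 1 this is the Cayley count of rooted labeled trees on n vertices, divided by n!.
For n = 15: 15^14 / 15! = 29192926025390625/1307674368000 = 320361328125/14350336.

320361328125/14350336


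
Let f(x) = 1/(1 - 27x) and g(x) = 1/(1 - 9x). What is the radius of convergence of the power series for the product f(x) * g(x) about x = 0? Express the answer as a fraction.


The radius of 1/(1 - 27x) is 1/27 (nearest singularity at x = 1/27), and the radius of 1/(1 - 9x) is 1/9.
The product f(x)*g(x) = 1/((1 - 27x)(1 - 9x)) has singularities at both 1/27 and 1/9, so its radius of convergence is the distance to the nearest one:
min(1/27, 1/9) = 1/27.

1/27


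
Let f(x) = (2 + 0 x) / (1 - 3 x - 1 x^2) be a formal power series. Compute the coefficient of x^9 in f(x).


Write f(x) = sum_{k>=0} a_k x^k. Multiplying both sides by 1 - 3 x - 1 x^2 gives
(1 - 3 x - 1 x^2) sum_{k>=0} a_k x^k = 2 + 0 x.
Matching coefficients:
 x^0: a_0 = 2
 x^1: a_1 - 3 a_0 = 0  =>  a_1 = 3*2 + 0 = 6
 x^k (k >= 2): a_k = 3 a_{k-1} + 1 a_{k-2}.
Iterating: a_2 = 20, a_3 = 66, a_4 = 218, a_5 = 720, a_6 = 2378, a_7 = 7854, a_8 = 25940, a_9 = 85674.
So the coefficient of x^9 is 85674.

85674


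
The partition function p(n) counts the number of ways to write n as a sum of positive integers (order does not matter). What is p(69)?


Using the generating function prod_{k>=1} 1/(1-x^k), we compute p(69).
By dynamic programming over parts 1 through 69:
p(69) = 3554345

3554345


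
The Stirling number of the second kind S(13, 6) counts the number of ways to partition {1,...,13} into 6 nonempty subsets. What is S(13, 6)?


Using the explicit formula S(n,k) = (1/k!) sum_{j=0}^{k} (-1)^(k-j) C(k,j) j^n:
S(13, 6) = 9321312
Equivalently, S(n,k) is n! times the coefficient of x^n in the EGF (e^x - 1)^k / k!.

9321312


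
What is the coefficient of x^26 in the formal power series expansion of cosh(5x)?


The Maclaurin series is cosh(t) = sum_{m>=0} t^(2m) / (2m)!, so substituting t = 5x, only even powers of x are nonzero, with coefficient of x^(2m) equal to 5^(2m) / (2m)!.
For x^26 the coefficient is 5^26/26! = 1490116119384765625/403291461126605635584000000 = 95367431640625/25810653512102760677376.

95367431640625/25810653512102760677376


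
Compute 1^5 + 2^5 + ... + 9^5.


This power sum has a closed form given by Faulhaber's formula
sum_{k=1}^{m} k^p = (1 / (p + 1)) * sum_{j=0}^{p} C(p + 1, j) B_j m^(p + 1 - j),
but for small m direct computation is fastest:
1 + 32 + 243 + 1024 + 3125 + 7776 + 16807 + 32768 + 59049 = 120825.

120825


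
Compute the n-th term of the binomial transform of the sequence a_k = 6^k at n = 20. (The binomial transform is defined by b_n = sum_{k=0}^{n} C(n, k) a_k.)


With a_k = 6^k, b_n = sum_{k=0}^{n} C(n, k) 6^k = (1 + 6)^n by the binomial theorem.
For n = 20: (1 + 6)^20 = 7^20 = 79792266297612001.

79792266297612001


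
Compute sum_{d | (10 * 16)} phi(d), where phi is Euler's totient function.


First, 10 * 16 = 160. One classical identity is sum_{d | n} phi(d) = n (each k in [1, n] has a unique gcd with n, and among the k's with gcd(k, n) = n/d there are phi(d) of them). So the sum equals 160. We also verify directly:
Divisors of 160: 1, 2, 4, 5, 8, 10, 16, 20, 32, 40, 80, 160.
phi values: 1, 1, 2, 4, 4, 4, 8, 8, 16, 16, 32, 64.
Sum = 160.

160


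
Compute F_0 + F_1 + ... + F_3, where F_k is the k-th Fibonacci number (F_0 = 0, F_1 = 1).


Use the identity sum_{k=0}^{N} F_k = F_{N+2} - 1 (which follows from F_{k+2} - F_{k+1} = F_k). Then
sum_{k=0}^{3} F_k = (F_{5} - 1) - (F_{1} - 1) = F_{5} - F_{1}.
Computing: F_{5} = 5, F_{1} = 1, so
Sum = 5 - 1 = 4.

4


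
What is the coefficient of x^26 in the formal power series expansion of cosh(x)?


The Maclaurin series is cosh(t) = sum_{m>=0} t^(2m) / (2m)!, so substituting t = x, only even powers of x are nonzero, with coefficient of x^(2m) equal to 1 / (2m)!.
For x^26 the coefficient is 1/26! = 1/403291461126605635584000000 = 1/403291461126605635584000000.

1/403291461126605635584000000


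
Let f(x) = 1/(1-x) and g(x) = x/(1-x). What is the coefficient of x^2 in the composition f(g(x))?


First simplify the composition: f(g(x)) = 1/(1 - x/(1-x)) = (1-x)/((1-x) - x) = (1-x)/(1-2x).
Now extract the coefficient. Write (1-x)/(1-2x) = 1/(1-2x) - x/(1-2x).
The coefficient of x^n in 1/(1-2x) is 2^n, and in x/(1-2x) is 2^(n-1) (for n >= 1).
So the coefficient of x^2 is 2^2 - 2^1 = 4 - 2 = 2.

2


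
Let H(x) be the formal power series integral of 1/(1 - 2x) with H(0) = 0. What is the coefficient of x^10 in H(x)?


1/(1 - 2x) = sum_{k>=0} 2^k x^k. Integrating termwise with H(0) = 0:
H(x) = sum_{k>=0} 2^k x^(k+1) / (k+1) = sum_{m>=1} 2^(m-1) x^m / m.
For m = 10: 2^9/10 = 512/10 = 256/5.

256/5


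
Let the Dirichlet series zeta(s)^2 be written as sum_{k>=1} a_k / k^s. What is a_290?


The Dirichlet convolution of the constant function 1 with itself gives (1 * 1)(k) = sum_{d | k} 1 = d(k), the number of positive divisors of k.
Since zeta(s) = sum_{k>=1} 1/k^s, we have zeta(s)^2 = sum_{k>=1} d(k)/k^s, so a_k = d(k).
For k = 290: the divisors are 1, 2, 5, 10, 29, 58, 145, 290.
Count = 8.

8


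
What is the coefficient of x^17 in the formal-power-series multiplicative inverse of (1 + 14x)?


The inverse is 1/(1 + 14x). Apply the geometric identity 1/(1 - y) = sum_{k>=0} y^k with y = -14x:
1/(1 + 14x) = sum_{k>=0} (-14)^k x^k.
So the coefficient of x^17 is (-14)^17 = -30491346729331195904.

-30491346729331195904


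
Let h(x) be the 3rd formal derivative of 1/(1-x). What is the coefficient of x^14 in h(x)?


Differentiating 3 times: d^3/dx^3 [1/(1-x)] = 3!/(1-x)^4.
The expansion 1/(1-x)^4 = sum_{k>=0} C(k+3, 3) x^k, so the coefficient of x^n in 3!/(1-x)^4 is 3! * C(n+3, 3).
For n = 14: 6 * C(17, 3) = 6 * 680 = 4080

4080


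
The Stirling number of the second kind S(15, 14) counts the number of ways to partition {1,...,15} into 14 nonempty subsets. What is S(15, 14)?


Using the explicit formula S(n,k) = (1/k!) sum_{j=0}^{k} (-1)^(k-j) C(k,j) j^n:
S(15, 14) = 105
Equivalently, S(n,k) is n! times the coefficient of x^n in the EGF (e^x - 1)^k / k!.

105


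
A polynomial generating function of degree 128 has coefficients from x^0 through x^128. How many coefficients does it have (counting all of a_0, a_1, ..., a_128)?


A polynomial of degree 128 takes the form a_0 + a_1 x + ... + a_128 x^128.
The number of coefficients is 128 + 1 = 129.

129


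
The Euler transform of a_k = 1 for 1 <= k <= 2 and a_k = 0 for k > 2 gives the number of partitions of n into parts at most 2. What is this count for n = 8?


Partitions of 8 into parts at most 2:
Using generating function (1-x)^(-1)(1-x^2)^(-1),
the coefficient of x^8 = 5

5


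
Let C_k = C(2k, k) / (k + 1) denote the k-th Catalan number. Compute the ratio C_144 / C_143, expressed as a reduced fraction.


Using C_k = (2k)! / (k! (k+1)!), the ratio C_{k+1}/C_k simplifies to
C_{k+1}/C_k = [(2k+2)! / ((k+1)! (k+2)!)] * [k! (k+1)! / (2k)!]
 = (2k+2)(2k+1) / ((k+1)(k+2)) = 2(2k+1) / (k+2).
For k = 143: 2(2*143 + 1) / (143 + 2) = 574/145 = 574/145.

574/145


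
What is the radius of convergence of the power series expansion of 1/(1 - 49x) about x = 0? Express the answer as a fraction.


Expanding 1/(1 - 49x) = sum_{k>=0} 49^k x^k, the series converges when |49x| < 1, i.e., |x| < 1/49.
So the radius of convergence is 1/49 = 1/49.

1/49


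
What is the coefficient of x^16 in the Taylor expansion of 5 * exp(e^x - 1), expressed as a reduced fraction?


exp(e^x - 1) = sum_{k>=0} Bell_k x^k / k!, where Bell_k is the k-th Bell number.
So the coefficient of x^16 is 5 * Bell_16 / 16!.
Computing: Bell_16 = 10480142147 and 16! = 20922789888000, giving
5 * 10480142147/20922789888000 = 10480142147/4184557977600.

10480142147/4184557977600


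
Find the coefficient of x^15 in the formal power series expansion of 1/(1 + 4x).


Write 1/(1 + c x) = 1/(1 - (-c) x) and apply the geometric-series identity
1/(1 - y) = sum_{k>=0} y^k to get 1/(1 + c x) = sum_{k>=0} (-c)^k x^k.
So the coefficient of x^k is (-c)^k = (-1)^k * c^k.
Here c = 4 and k = 15:
(-4)^15 = -1 * 1073741824 = -1073741824

-1073741824


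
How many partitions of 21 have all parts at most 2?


Using the generating function (1-x)^(-1)(1-x^2)^(-1),
the coefficient of x^21 counts these restricted partitions.
Result = 11

11


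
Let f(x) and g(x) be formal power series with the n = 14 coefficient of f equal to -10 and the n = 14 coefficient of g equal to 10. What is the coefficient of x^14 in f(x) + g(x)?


Addition of formal power series is termwise.
The coefficient of x^14 in f + g = -10 + 10
= 0

0


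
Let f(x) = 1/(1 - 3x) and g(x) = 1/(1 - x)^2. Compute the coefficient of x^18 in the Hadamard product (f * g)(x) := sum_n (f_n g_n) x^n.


f has coefficients f_k = 3^k. For g = 1/(1 - x)^2 the coefficient is g_k = C(k + 1, 1) = k + 1. The Hadamard coefficient is (f * g)_k = 3^k * (k + 1).
For k = 18: 3^18 * 19 = 387420489 * 19 = 7360989291.

7360989291


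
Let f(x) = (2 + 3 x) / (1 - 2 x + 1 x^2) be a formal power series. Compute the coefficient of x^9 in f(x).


Write f(x) = sum_{k>=0} a_k x^k. Multiplying both sides by 1 - 2 x + 1 x^2 gives
(1 - 2 x + 1 x^2) sum_{k>=0} a_k x^k = 2 + 3 x.
Matching coefficients:
 x^0: a_0 = 2
 x^1: a_1 - 2 a_0 = 3  =>  a_1 = 2*2 + 3 = 7
 x^k (k >= 2): a_k = 2 a_{k-1} - 1 a_{k-2}.
Iterating: a_2 = 12, a_3 = 17, a_4 = 22, a_5 = 27, a_6 = 32, a_7 = 37, a_8 = 42, a_9 = 47.
So the coefficient of x^9 is 47.

47


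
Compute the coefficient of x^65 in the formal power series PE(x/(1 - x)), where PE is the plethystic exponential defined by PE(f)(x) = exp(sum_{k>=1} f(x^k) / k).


For f(x) = x/(1 - x) we have
sum_{k>=1} f(x^k) / k = sum_{k>=1} (1/k) * x^k / (1 - x^k) = sum_{k, m >= 1} x^(k m) / k,
which after exponentiating simplifies to
PE(x/(1 - x)) = prod_{k>=1} 1 / (1 - x^k).
This is the generating function for the partition function p(n), so the coefficient of x^65 is p(65).
Computing p(65) by dynamic programming over parts 1, 2, ..., 65: p(65) = 2012558.

2012558


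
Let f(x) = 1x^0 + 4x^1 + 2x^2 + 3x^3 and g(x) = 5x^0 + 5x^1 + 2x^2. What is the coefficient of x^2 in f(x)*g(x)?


Cauchy product at x^2:
1*2 + 4*5 + 2*5
= 32

32


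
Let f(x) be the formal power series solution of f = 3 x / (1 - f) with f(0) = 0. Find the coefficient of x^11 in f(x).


Apply Lagrange inversion: f = 3 x * phi(f) with phi(t) = 1/(1 - t), so
[x^n] f = 3^n * (1/n) [t^(n-1)] phi(t)^n = 3^n * (1/n) [t^(n-1)] (1 - t)^(-n) = 3^n * (1/n) C(2n - 2, n - 1) = 3^n * C_{n-1}.
For n = 11: C_10 = C(20, 10) / 11 = 184756/11 = 16796.
With the 3^11 = 177147 factor, the coefficient is 177147 * 16796 = 2975361012.

2975361012


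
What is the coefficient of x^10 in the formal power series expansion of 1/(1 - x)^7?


The expansion 1/(1 - x)^r = sum_{k>=0} C(k + r - 1, r - 1) x^k follows from the multiset / negative-binomial theorem (or from repeated differentiation of the geometric series).
For r = 7 and k = 10:
C(16, 6) = 20922789888000 / (720 * 3628800) = 8008.

8008


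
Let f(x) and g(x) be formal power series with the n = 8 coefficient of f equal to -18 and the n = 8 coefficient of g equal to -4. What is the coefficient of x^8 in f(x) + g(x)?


Addition of formal power series is termwise.
The coefficient of x^8 in f + g = -18 + -4
= -22

-22


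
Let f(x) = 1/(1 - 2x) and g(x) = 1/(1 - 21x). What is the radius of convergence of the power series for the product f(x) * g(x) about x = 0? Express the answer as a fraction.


The radius of 1/(1 - 2x) is 1/2 (nearest singularity at x = 1/2), and the radius of 1/(1 - 21x) is 1/21.
The product f(x)*g(x) = 1/((1 - 2x)(1 - 21x)) has singularities at both 1/2 and 1/21, so its radius of convergence is the distance to the nearest one:
min(1/2, 1/21) = 1/21.

1/21


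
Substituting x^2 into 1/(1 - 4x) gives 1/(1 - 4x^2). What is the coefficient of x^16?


The coefficient of x^(2m) in 1/(1 - 4x^2) is 4^m.
With n = 16 = 2*8, the coefficient is 4^8 = 65536.

65536


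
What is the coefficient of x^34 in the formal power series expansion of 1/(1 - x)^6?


The negative binomial / multiset identity is
1/(1 - x)^r = sum_{k>=0} C(k + r - 1, r - 1) x^k.
Here r = 6 and k = 34, so the coefficient is
C(34 + 5, 5) = C(39, 5)
= 575757

575757


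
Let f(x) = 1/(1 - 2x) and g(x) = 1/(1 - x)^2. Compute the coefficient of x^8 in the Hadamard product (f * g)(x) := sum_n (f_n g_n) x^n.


f has coefficients f_k = 2^k. For g = 1/(1 - x)^2 the coefficient is g_k = C(k + 1, 1) = k + 1. The Hadamard coefficient is (f * g)_k = 2^k * (k + 1).
For k = 8: 2^8 * 9 = 256 * 9 = 2304.

2304


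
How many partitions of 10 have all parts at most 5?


Using the generating function (1-x)^(-1)(1-x^2)^(-1)...(1-x^5)^(-1),
the coefficient of x^10 counts these restricted partitions.
Result = 30

30


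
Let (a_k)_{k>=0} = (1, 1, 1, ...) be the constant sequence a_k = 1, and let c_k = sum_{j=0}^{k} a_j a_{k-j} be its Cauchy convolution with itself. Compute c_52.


Since a_j = 1 for all j >= 0, the convolution sum becomes
c_k = sum_{j=0}^{k} 1 * 1 = 1 * (k + 1).
Equivalently, the generating function of (a_k) is 1/(1 - x) and its square is 1/(1 - x)^2 = sum_{k>=0} 1(k + 1) x^k.
For k = 52: 1 * 53 = 53.

53


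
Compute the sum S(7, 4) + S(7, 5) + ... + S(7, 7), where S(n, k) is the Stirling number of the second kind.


By definition, S(n, k) counts partitions of an n-set into exactly k nonempty blocks.
Computing row n = 7 for k = 4..7:
S(7, k): 350, 140, 21, 1
Sum = 512.

512


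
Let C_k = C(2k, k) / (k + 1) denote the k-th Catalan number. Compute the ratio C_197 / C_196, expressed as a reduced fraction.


Using C_k = (2k)! / (k! (k+1)!), the ratio C_{k+1}/C_k simplifies to
C_{k+1}/C_k = [(2k+2)! / ((k+1)! (k+2)!)] * [k! (k+1)! / (2k)!]
 = (2k+2)(2k+1) / ((k+1)(k+2)) = 2(2k+1) / (k+2).
For k = 196: 2(2*196 + 1) / (196 + 2) = 786/198 = 131/33.

131/33


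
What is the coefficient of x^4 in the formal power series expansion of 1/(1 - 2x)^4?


The general identity 1/(1 - c x)^r = sum_{k>=0} c^k C(k + r - 1, r - 1) x^k follows by substituting y = c x into 1/(1 - y)^r = sum_{k>=0} C(k + r - 1, r - 1) y^k.
For c = 2, r = 4, k = 4:
2^4 * C(7, 3) = 16 * 35 = 560.

560


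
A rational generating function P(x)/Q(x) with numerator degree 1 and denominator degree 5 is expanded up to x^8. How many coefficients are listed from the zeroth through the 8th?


Expanding up to x^8 gives the coefficients for x^0, x^1, ..., x^8.
That is 8 + 1 = 9 coefficients in total.

9


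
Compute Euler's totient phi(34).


phi(n) counts integers in [1, n] coprime to n. Using the multiplicative formula phi(n) = n * prod_{p | n} (1 - 1/p):
34 = 2 * 17, so
phi(34) = 34 * (1 - 1/2) * (1 - 1/17) = 16.

16


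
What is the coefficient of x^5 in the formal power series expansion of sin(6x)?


The Maclaurin series is sin(t) = sum_{k>=0} (-1)^k t^(2k+1) / (2k+1)!, so substituting t = 6x, only odd powers of x are nonzero, with coefficient of x^(2k+1) equal to (-1)^k 6^(2k+1) / (2k+1)!.
Write 5 = 2*2 + 1, giving the coefficient (-1)^2 * 6^5 / 5! = 7776/120 = 324/5.

324/5


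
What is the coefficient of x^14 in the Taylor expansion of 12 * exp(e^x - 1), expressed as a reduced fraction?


exp(e^x - 1) = sum_{k>=0} Bell_k x^k / k!, where Bell_k is the k-th Bell number.
So the coefficient of x^14 is 12 * Bell_14 / 14!.
Computing: Bell_14 = 190899322 and 14! = 87178291200, giving
12 * 190899322/87178291200 = 95449661/3632428800.

95449661/3632428800


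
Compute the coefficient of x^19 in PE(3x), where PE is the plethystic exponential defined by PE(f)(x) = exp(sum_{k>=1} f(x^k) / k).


With f(x) = 3x, the exponent is sum_{k>=1} 3 x^k / k = 3 * (-ln(1 - x)). Exponentiating:
PE(3x) = exp(-3 ln(1 - x)) = 1/(1 - x)^3.
By the negative binomial expansion, [x^n] 1/(1 - x)^3 = C(n + 2, 2).
For n = 19: C(21, 2) = 210.

210


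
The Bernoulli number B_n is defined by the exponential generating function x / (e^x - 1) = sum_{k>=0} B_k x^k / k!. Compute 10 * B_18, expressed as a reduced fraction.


Bernoulli numbers can also be computed recursively via B_0 = 1 and sum_{j=0}^{m} C(m+1, j) B_j = 0 for m >= 1. Odd-index Bernoulli numbers vanish for k >= 3.
Computing B_18 = 43867/798, so 10 * B_18 = 10 * 43867/798 = 219335/399.

219335/399


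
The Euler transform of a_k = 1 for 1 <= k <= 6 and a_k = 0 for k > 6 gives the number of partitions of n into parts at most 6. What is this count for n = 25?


Partitions of 25 into parts at most 6:
Using generating function (1-x)^(-1)(1-x^2)^(-1)...(1-x^6)^(-1),
the coefficient of x^25 = 612

612


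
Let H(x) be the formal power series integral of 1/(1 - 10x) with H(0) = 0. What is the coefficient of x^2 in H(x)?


1/(1 - 10x) = sum_{k>=0} 10^k x^k. Integrating termwise with H(0) = 0:
H(x) = sum_{k>=0} 10^k x^(k+1) / (k+1) = sum_{m>=1} 10^(m-1) x^m / m.
For m = 2: 10^1/2 = 10/2 = 5.

5


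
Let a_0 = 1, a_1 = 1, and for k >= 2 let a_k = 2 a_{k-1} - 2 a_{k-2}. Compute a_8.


Iterating the recurrence forward:
a_0 = 1
a_1 = 1
a_2 = 2*1 - 2*1 = 0
a_3 = 2*0 - 2*1 = -2
a_4 = 2*-2 - 2*0 = -4
a_5 = 2*-4 - 2*-2 = -4
a_6 = 2*-4 - 2*-4 = 0
a_7 = 2*0 - 2*-4 = 8
a_8 = 2*8 - 2*0 = 16
So a_8 = 16.

16


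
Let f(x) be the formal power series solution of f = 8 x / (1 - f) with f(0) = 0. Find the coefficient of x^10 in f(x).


Apply Lagrange inversion: f = 8 x * phi(f) with phi(t) = 1/(1 - t), so
[x^n] f = 8^n * (1/n) [t^(n-1)] phi(t)^n = 8^n * (1/n) [t^(n-1)] (1 - t)^(-n) = 8^n * (1/n) C(2n - 2, n - 1) = 8^n * C_{n-1}.
For n = 10: C_9 = C(18, 9) / 10 = 48620/10 = 4862.
With the 8^10 = 1073741824 factor, the coefficient is 1073741824 * 4862 = 5220532748288.

5220532748288


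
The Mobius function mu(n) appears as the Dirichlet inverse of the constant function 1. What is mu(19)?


19 = 19 (all distinct primes).
mu(19) = (-1)^1 = -1

-1


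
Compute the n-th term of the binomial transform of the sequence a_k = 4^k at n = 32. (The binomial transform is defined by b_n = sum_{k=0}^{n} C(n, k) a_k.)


With a_k = 4^k, b_n = sum_{k=0}^{n} C(n, k) 4^k = (1 + 4)^n by the binomial theorem.
For n = 32: (1 + 4)^32 = 5^32 = 23283064365386962890625.

23283064365386962890625


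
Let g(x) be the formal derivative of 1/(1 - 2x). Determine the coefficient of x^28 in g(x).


Differentiate termwise: d/dx sum_{k>=0} 2^k x^k = sum_{k>=1} k 2^k x^(k-1) = sum_{j>=0} (j+1) 2^(j+1) x^j.
Equivalently, d/dx [1/(1 - 2x)] = 2/(1 - 2x)^2.
For j = 28: 29 * 2^29 = 29 * 536870912 = 15569256448.

15569256448


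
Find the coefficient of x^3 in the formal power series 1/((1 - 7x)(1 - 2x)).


By partial fractions or Cauchy convolution:
The coefficient equals sum_{k=0}^{3} 7^k * 2^(3-k).
= 477

477


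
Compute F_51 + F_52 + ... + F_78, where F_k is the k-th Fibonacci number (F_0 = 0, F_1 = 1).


Use the identity sum_{k=0}^{N} F_k = F_{N+2} - 1 (which follows from F_{k+2} - F_{k+1} = F_k). Then
sum_{k=51}^{78} F_k = (F_{80} - 1) - (F_{52} - 1) = F_{80} - F_{52}.
Computing: F_{80} = 23416728348467685, F_{52} = 32951280099, so
Sum = 23416728348467685 - 32951280099 = 23416695397187586.

23416695397187586


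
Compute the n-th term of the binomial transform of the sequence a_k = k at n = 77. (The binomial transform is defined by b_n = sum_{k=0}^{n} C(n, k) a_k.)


With a_k = k, b_n = sum_{k=0}^{n} C(n, k) k. Using k * C(n, k) = n * C(n-1, k-1) gives b_n = n * sum_{k>=1} C(n-1, k-1) = n * 2^(n-1).
For n = 77: 77 * 2^76 = 77 * 75557863725914323419136 = 5817955506895402903273472.

5817955506895402903273472


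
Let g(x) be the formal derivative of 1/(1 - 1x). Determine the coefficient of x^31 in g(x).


Differentiate termwise: d/dx sum_{k>=0} 1^k x^k = sum_{k>=1} k 1^k x^(k-1) = sum_{j>=0} (j+1) 1^(j+1) x^j.
Equivalently, d/dx [1/(1 - 1x)] = 1/(1 - 1x)^2.
For j = 31: 32 * 1^32 = 32 * 1 = 32.

32


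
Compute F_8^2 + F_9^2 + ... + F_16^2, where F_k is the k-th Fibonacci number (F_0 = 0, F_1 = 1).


There is a standard identity sum_{k=0}^{N} F_k^2 = F_N * F_{N+1} (proved inductively from the telescoping relation F_k^2 = F_k F_{k+1} - F_{k-1} F_k). Then
sum_{k=8}^{16} F_k^2 = F_16 F_17 - F_7 F_8.
Computing: F_16 = 987, F_17 = 1597, F_7 = 13, F_8 = 21.
Sum = 987 * 1597 - 13 * 21 = 1575966.

1575966


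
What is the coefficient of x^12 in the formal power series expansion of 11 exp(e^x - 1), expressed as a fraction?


exp(e^x - 1) is the exponential generating function for the Bell numbers Bell_k: exp(e^x - 1) = sum_{k>=0} Bell_k x^k / k!.
So the coefficient of x^12 in 11 exp(e^x - 1) is 11 Bell_12 / 12!.
Computing: Bell_12 = 4213597 and 12! = 479001600, giving
11 * 4213597/479001600 = 4213597/43545600.

4213597/43545600


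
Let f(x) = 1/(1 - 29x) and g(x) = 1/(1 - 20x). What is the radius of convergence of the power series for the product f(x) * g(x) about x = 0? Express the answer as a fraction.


The radius of 1/(1 - 29x) is 1/29 (nearest singularity at x = 1/29), and the radius of 1/(1 - 20x) is 1/20.
The product f(x)*g(x) = 1/((1 - 29x)(1 - 20x)) has singularities at both 1/29 and 1/20, so its radius of convergence is the distance to the nearest one:
min(1/29, 1/20) = 1/29.

1/29


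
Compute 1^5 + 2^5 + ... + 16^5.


This power sum has a closed form given by Faulhaber's formula
sum_{k=1}^{m} k^p = (1 / (p + 1)) * sum_{j=0}^{p} C(p + 1, j) B_j m^(p + 1 - j),
but for small m direct computation is fastest:
1 + 32 + 243 + 1024 + 3125 + 7776 + 16807 + 32768 + 59049 + 100000 + 161051 + 248832 + 371293 + 537824 + 759375 + 1048576 = 3347776.

3347776


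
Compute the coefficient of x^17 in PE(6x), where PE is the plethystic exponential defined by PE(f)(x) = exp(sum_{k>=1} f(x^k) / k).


With f(x) = 6x, the exponent is sum_{k>=1} 6 x^k / k = 6 * (-ln(1 - x)). Exponentiating:
PE(6x) = exp(-6 ln(1 - x)) = 1/(1 - x)^6.
By the negative binomial expansion, [x^n] 1/(1 - x)^6 = C(n + 5, 5).
For n = 17: C(22, 5) = 26334.

26334


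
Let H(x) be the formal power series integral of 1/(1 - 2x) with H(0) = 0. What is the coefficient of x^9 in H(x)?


1/(1 - 2x) = sum_{k>=0} 2^k x^k. Integrating termwise with H(0) = 0:
H(x) = sum_{k>=0} 2^k x^(k+1) / (k+1) = sum_{m>=1} 2^(m-1) x^m / m.
For m = 9: 2^8/9 = 256/9 = 256/9.

256/9


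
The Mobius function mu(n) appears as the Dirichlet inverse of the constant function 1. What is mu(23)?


23 = 23 (all distinct primes).
mu(23) = (-1)^1 = -1

-1


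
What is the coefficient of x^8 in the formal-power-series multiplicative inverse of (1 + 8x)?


The inverse is 1/(1 + 8x). Apply the geometric identity 1/(1 - y) = sum_{k>=0} y^k with y = -8x:
1/(1 + 8x) = sum_{k>=0} (-8)^k x^k.
So the coefficient of x^8 is (-8)^8 = 16777216.

16777216


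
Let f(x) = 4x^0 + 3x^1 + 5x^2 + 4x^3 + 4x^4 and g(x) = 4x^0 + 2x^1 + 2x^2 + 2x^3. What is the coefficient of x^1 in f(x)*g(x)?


Cauchy product at x^1:
4*2 + 3*4
= 20

20


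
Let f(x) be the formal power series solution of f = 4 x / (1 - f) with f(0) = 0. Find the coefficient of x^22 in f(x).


Apply Lagrange inversion: f = 4 x * phi(f) with phi(t) = 1/(1 - t), so
[x^n] f = 4^n * (1/n) [t^(n-1)] phi(t)^n = 4^n * (1/n) [t^(n-1)] (1 - t)^(-n) = 4^n * (1/n) C(2n - 2, n - 1) = 4^n * C_{n-1}.
For n = 22: C_21 = C(42, 21) / 22 = 538257874440/22 = 24466267020.
With the 4^22 = 17592186044416 factor, the coefficient is 17592186044416 * 24466267020 = 430415121228199435960320.

430415121228199435960320


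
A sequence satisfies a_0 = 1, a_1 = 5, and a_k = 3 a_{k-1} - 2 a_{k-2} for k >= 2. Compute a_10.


The characteristic equation is t^2 - 3 t + 2 = 0, with roots r_1 = 2 and r_2 = 1 (so c_1 = r_1 + r_2, c_2 = -r_1 r_2 as required).
One can use the closed form a_n = A r_1^n + B r_2^n, but direct iteration is more reliable:
a_0 = 1, a_1 = 5, a_2 = 13, a_3 = 29, a_4 = 61, a_5 = 125, a_6 = 253, a_7 = 509, a_8 = 1021, a_9 = 2045, a_10 = 4093.
So a_10 = 4093.

4093


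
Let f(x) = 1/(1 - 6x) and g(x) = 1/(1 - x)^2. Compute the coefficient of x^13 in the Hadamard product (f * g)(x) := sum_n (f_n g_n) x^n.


f has coefficients f_k = 6^k. For g = 1/(1 - x)^2 the coefficient is g_k = C(k + 1, 1) = k + 1. The Hadamard coefficient is (f * g)_k = 6^k * (k + 1).
For k = 13: 6^13 * 14 = 13060694016 * 14 = 182849716224.

182849716224


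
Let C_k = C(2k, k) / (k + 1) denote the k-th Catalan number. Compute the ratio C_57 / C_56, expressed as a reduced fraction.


Using C_k = (2k)! / (k! (k+1)!), the ratio C_{k+1}/C_k simplifies to
C_{k+1}/C_k = [(2k+2)! / ((k+1)! (k+2)!)] * [k! (k+1)! / (2k)!]
 = (2k+2)(2k+1) / ((k+1)(k+2)) = 2(2k+1) / (k+2).
For k = 56: 2(2*56 + 1) / (56 + 2) = 226/58 = 113/29.

113/29


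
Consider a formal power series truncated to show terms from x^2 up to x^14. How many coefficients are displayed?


From x^2 to x^14 inclusive, the count is 14 - 2 + 1 = 13.

13


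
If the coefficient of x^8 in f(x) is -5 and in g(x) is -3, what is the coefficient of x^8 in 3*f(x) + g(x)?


Scalar multiplication scales coefficients: 3 * -5 = -15.
Then add the g coefficient: -15 + -3
= -18

-18


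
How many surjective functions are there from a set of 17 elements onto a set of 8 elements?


By inclusion-exclusion on which target elements are missed, the number of surjections from an n-set onto a k-set is
surj(n, k) = sum_{j=0}^{k} (-1)^j C(k, j) (k - j)^n.
Equivalently surj(n, k) = k! * S(n, k), where S(n, k) is the Stirling number of the second kind.
For n = 17, k = 8:
S(17, 8) = 20415995028, so
surj = 8! * 20415995028 = 40320 * 20415995028 = 823172919528960.

823172919528960


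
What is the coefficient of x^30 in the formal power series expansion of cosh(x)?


The Maclaurin series is cosh(t) = sum_{m>=0} t^(2m) / (2m)!, so substituting t = x, only even powers of x are nonzero, with coefficient of x^(2m) equal to 1 / (2m)!.
For x^30 the coefficient is 1/30! = 1/265252859812191058636308480000000 = 1/265252859812191058636308480000000.

1/265252859812191058636308480000000


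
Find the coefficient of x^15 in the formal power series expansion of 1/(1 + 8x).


Write 1/(1 + c x) = 1/(1 - (-c) x) and apply the geometric-series identity
1/(1 - y) = sum_{k>=0} y^k to get 1/(1 + c x) = sum_{k>=0} (-c)^k x^k.
So the coefficient of x^k is (-c)^k = (-1)^k * c^k.
Here c = 8 and k = 15:
(-8)^15 = -1 * 35184372088832 = -35184372088832

-35184372088832


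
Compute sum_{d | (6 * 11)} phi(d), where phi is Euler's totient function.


First, 6 * 11 = 66. One classical identity is sum_{d | n} phi(d) = n (each k in [1, n] has a unique gcd with n, and among the k's with gcd(k, n) = n/d there are phi(d) of them). So the sum equals 66. We also verify directly:
Divisors of 66: 1, 2, 3, 6, 11, 22, 33, 66.
phi values: 1, 1, 2, 2, 10, 10, 20, 20.
Sum = 66.

66


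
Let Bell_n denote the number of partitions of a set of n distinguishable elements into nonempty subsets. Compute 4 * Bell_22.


Bell_22 can be computed from the Bell triangle or from Dobinski's identity Bell_n = (1/e) * sum_{k>=0} k^n / k!.
Computing Bell_22 = 4506715738447323.
Then 4 * 4506715738447323 = 18026862953789292.

18026862953789292


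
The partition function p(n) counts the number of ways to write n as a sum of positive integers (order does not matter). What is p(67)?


Using the generating function prod_{k>=1} 1/(1-x^k), we compute p(67).
By dynamic programming over parts 1 through 67:
p(67) = 2679689

2679689


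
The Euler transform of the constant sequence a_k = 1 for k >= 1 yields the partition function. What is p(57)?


The Euler transform converts the sequence a_k = 1 into the number of integer partitions.
Using the recurrence or dynamic programming:
p(57) = 614154

614154


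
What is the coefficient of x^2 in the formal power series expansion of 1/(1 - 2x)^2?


The general identity 1/(1 - c x)^r = sum_{k>=0} c^k C(k + r - 1, r - 1) x^k follows by substituting y = c x into 1/(1 - y)^r = sum_{k>=0} C(k + r - 1, r - 1) y^k.
For c = 2, r = 2, k = 2:
2^2 * C(3, 1) = 4 * 3 = 12.

12


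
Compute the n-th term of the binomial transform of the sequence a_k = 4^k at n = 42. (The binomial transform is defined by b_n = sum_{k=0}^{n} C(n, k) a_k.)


With a_k = 4^k, b_n = sum_{k=0}^{n} C(n, k) 4^k = (1 + 4)^n by the binomial theorem.
For n = 42: (1 + 4)^42 = 5^42 = 227373675443232059478759765625.

227373675443232059478759765625


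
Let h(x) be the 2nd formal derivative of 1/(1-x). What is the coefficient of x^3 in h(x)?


Differentiating 2 times: d^2/dx^2 [1/(1-x)] = 2!/(1-x)^3.
The expansion 1/(1-x)^3 = sum_{k>=0} C(k+2, 2) x^k, so the coefficient of x^n in 2!/(1-x)^3 is 2! * C(n+2, 2).
For n = 3: 2 * C(5, 2) = 2 * 10 = 20

20


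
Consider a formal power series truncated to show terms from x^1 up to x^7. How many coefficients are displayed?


From x^1 to x^7 inclusive, the count is 7 - 1 + 1 = 7.

7


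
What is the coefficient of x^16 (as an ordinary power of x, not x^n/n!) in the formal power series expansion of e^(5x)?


The exponential series is e^y = sum_{k>=0} y^k / k!. Substituting y = 5x gives
e^(5x) = sum_{k>=0} 5^k x^k / k!.
So the coefficient of x^n is a^n/n! with a = 5, n = 16:
5^16 / 16! = 152587890625/20922789888000 = 1220703125/167382319104

1220703125/167382319104


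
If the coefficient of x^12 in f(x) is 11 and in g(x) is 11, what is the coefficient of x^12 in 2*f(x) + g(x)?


Scalar multiplication scales coefficients: 2 * 11 = 22.
Then add the g coefficient: 22 + 11
= 33

33


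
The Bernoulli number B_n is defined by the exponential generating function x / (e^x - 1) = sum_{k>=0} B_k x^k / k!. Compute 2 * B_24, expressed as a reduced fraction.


Bernoulli numbers can also be computed recursively via B_0 = 1 and sum_{j=0}^{m} C(m+1, j) B_j = 0 for m >= 1. Odd-index Bernoulli numbers vanish for k >= 3.
Computing B_24 = -236364091/2730, so 2 * B_24 = 2 * -236364091/2730 = -236364091/1365.

-236364091/1365


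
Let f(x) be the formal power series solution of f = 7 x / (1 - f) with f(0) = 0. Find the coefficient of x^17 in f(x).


Apply Lagrange inversion: f = 7 x * phi(f) with phi(t) = 1/(1 - t), so
[x^n] f = 7^n * (1/n) [t^(n-1)] phi(t)^n = 7^n * (1/n) [t^(n-1)] (1 - t)^(-n) = 7^n * (1/n) C(2n - 2, n - 1) = 7^n * C_{n-1}.
For n = 17: C_16 = C(32, 16) / 17 = 601080390/17 = 35357670.
With the 7^17 = 232630513987207 factor, the coefficient is 232630513987207 * 35357670 = 8225272945490049327690.

8225272945490049327690


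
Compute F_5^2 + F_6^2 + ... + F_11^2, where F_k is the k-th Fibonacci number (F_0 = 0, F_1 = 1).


There is a standard identity sum_{k=0}^{N} F_k^2 = F_N * F_{N+1} (proved inductively from the telescoping relation F_k^2 = F_k F_{k+1} - F_{k-1} F_k). Then
sum_{k=5}^{11} F_k^2 = F_11 F_12 - F_4 F_5.
Computing: F_11 = 89, F_12 = 144, F_4 = 3, F_5 = 5.
Sum = 89 * 144 - 3 * 5 = 12801.

12801


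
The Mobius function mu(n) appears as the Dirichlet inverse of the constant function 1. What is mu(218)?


218 = 2 * 109 (all distinct primes).
mu(218) = (-1)^2 = 1

1


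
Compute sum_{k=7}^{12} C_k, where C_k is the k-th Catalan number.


C_7 through C_12: 429, 1430, 4862, 16796, 58786, 208012
Sum = 429 + 1430 + 4862 + 16796 + 58786 + 208012
= 290315

290315


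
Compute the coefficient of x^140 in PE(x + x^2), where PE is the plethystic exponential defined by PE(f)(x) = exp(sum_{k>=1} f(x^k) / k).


With f(x) = x + x^2, the exponent is sum_{k>=1} (x^k + x^(2k)) / k = -ln(1 - x) - ln(1 - x^2). Exponentiating:
PE(x + x^2) = 1 / ((1 - x)(1 - x^2)).
This is the generating function for partitions of n into parts of size 1 or 2. The number of 2's can be any j in 0..70, and the rest are 1's, so
[x^140] = floor(140/2) + 1 = 71.

71


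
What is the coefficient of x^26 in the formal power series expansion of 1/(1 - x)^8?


The negative binomial / multiset identity is
1/(1 - x)^r = sum_{k>=0} C(k + r - 1, r - 1) x^k.
Here r = 8 and k = 26, so the coefficient is
C(26 + 7, 7) = C(33, 7)
= 4272048

4272048


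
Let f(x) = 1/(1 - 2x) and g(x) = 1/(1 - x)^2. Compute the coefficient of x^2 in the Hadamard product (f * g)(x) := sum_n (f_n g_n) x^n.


f has coefficients f_k = 2^k. For g = 1/(1 - x)^2 the coefficient is g_k = C(k + 1, 1) = k + 1. The Hadamard coefficient is (f * g)_k = 2^k * (k + 1).
For k = 2: 2^2 * 3 = 4 * 3 = 12.

12


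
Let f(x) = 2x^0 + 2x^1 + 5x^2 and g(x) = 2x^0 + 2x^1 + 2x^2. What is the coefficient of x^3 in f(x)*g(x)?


Cauchy product at x^3:
2*2 + 5*2
= 14

14


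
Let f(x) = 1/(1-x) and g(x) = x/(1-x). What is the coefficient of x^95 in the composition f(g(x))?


First simplify the composition: f(g(x)) = 1/(1 - x/(1-x)) = (1-x)/((1-x) - x) = (1-x)/(1-2x).
Now extract the coefficient. Write (1-x)/(1-2x) = 1/(1-2x) - x/(1-2x).
The coefficient of x^n in 1/(1-2x) is 2^n, and in x/(1-2x) is 2^(n-1) (for n >= 1).
So the coefficient of x^95 is 2^95 - 2^94 = 39614081257132168796771975168 - 19807040628566084398385987584 = 19807040628566084398385987584.

19807040628566084398385987584


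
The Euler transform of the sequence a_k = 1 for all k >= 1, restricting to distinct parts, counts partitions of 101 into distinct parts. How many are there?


Partitions of 101 into distinct parts can be computed via generating function.
Product (1+x)(1+x^2)(1+x^3)...
The coefficient of x^101 = 483330

483330


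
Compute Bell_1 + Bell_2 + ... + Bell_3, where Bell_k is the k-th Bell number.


Recall Bell_k counts set partitions of a k-set (with Bell_0 = 1 by convention).
Bell_1 through Bell_3: 1, 2, 5
Sum = 1 + 2 + 5 = 8.

8


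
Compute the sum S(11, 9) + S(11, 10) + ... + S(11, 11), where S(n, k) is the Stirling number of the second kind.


By definition, S(n, k) counts partitions of an n-set into exactly k nonempty blocks.
Computing row n = 11 for k = 9..11:
S(11, k): 1155, 55, 1
Sum = 1211.

1211


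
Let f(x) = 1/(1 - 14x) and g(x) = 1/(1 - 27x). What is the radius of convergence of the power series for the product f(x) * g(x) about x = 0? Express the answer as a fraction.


The radius of 1/(1 - 14x) is 1/14 (nearest singularity at x = 1/14), and the radius of 1/(1 - 27x) is 1/27.
The product f(x)*g(x) = 1/((1 - 14x)(1 - 27x)) has singularities at both 1/14 and 1/27, so its radius of convergence is the distance to the nearest one:
min(1/14, 1/27) = 1/27.

1/27


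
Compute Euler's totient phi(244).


phi(n) counts integers in [1, n] coprime to n. Using the multiplicative formula phi(n) = n * prod_{p | n} (1 - 1/p):
244 = 2^2 * 61, so
phi(244) = 244 * (1 - 1/2) * (1 - 1/61) = 120.

120


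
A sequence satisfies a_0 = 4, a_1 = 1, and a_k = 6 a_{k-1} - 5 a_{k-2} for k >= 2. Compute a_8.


The characteristic equation is t^2 - 6 t + 5 = 0, with roots r_1 = 5 and r_2 = 1 (so c_1 = r_1 + r_2, c_2 = -r_1 r_2 as required).
One can use the closed form a_n = A r_1^n + B r_2^n, but direct iteration is more reliable:
a_0 = 4, a_1 = 1, a_2 = -14, a_3 = -89, a_4 = -464, a_5 = -2339, a_6 = -11714, a_7 = -58589, a_8 = -292964.
So a_8 = -292964.

-292964


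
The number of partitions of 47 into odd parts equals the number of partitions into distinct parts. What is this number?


Computing partitions of 47 into odd parts (1, 3, 5, ...):
Using the generating function prod_{k>=0} 1/(1-x^(2k+1)),
the count is 2590

2590


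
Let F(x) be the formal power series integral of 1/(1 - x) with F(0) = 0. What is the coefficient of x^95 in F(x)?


1/(1 - x) = sum_{k>=0} x^k. Integrating termwise and using F(0) = 0 gives
F(x) = sum_{k>=0} x^(k+1) / (k+1) = sum_{m>=1} x^m / m = -ln(1 - x).
So the coefficient of x^95 is 1/95 = 1/95.

1/95


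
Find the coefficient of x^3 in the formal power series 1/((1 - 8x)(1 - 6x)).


By partial fractions or Cauchy convolution:
The coefficient equals sum_{k=0}^{3} 8^k * 6^(3-k).
= 1400

1400


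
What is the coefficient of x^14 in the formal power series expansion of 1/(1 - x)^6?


The expansion 1/(1 - x)^r = sum_{k>=0} C(k + r - 1, r - 1) x^k follows from the multiset / negative-binomial theorem (or from repeated differentiation of the geometric series).
For r = 6 and k = 14:
C(19, 5) = 121645100408832000 / (120 * 87178291200) = 11628.

11628


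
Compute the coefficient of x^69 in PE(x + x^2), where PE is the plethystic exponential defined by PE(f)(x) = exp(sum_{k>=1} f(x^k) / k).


With f(x) = x + x^2, the exponent is sum_{k>=1} (x^k + x^(2k)) / k = -ln(1 - x) - ln(1 - x^2). Exponentiating:
PE(x + x^2) = 1 / ((1 - x)(1 - x^2)).
This is the generating function for partitions of n into parts of size 1 or 2. The number of 2's can be any j in 0..34, and the rest are 1's, so
[x^69] = floor(69/2) + 1 = 35.

35


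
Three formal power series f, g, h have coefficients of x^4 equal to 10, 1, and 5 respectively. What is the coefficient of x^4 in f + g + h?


Series addition is componentwise:
10 + 1 + 5
= 16

16


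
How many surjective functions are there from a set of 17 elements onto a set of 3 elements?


By inclusion-exclusion on which target elements are missed, the number of surjections from an n-set onto a k-set is
surj(n, k) = sum_{j=0}^{k} (-1)^j C(k, j) (k - j)^n.
Equivalently surj(n, k) = k! * S(n, k), where S(n, k) is the Stirling number of the second kind.
For n = 17, k = 3:
S(17, 3) = 21457825, so
surj = 3! * 21457825 = 6 * 21457825 = 128746950.

128746950


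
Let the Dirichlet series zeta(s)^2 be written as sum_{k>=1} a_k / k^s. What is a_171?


The Dirichlet convolution of the constant function 1 with itself gives (1 * 1)(k) = sum_{d | k} 1 = d(k), the number of positive divisors of k.
Since zeta(s) = sum_{k>=1} 1/k^s, we have zeta(s)^2 = sum_{k>=1} d(k)/k^s, so a_k = d(k).
For k = 171: the divisors are 1, 3, 9, 19, 57, 171.
Count = 6.

6


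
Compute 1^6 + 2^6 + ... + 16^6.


This power sum has a closed form given by Faulhaber's formula
sum_{k=1}^{m} k^p = (1 / (p + 1)) * sum_{j=0}^{p} C(p + 1, j) B_j m^(p + 1 - j),
but for small m direct computation is fastest:
1 + 64 + 729 + 4096 + 15625 + 46656 + 117649 + 262144 + 531441 + 1000000 + 1771561 + 2985984 + 4826809 + 7529536 + 11390625 + 16777216 = 47260136.

47260136


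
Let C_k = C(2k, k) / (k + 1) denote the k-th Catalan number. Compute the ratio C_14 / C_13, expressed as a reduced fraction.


Using C_k = (2k)! / (k! (k+1)!), the ratio C_{k+1}/C_k simplifies to
C_{k+1}/C_k = [(2k+2)! / ((k+1)! (k+2)!)] * [k! (k+1)! / (2k)!]
 = (2k+2)(2k+1) / ((k+1)(k+2)) = 2(2k+1) / (k+2).
For k = 13: 2(2*13 + 1) / (13 + 2) = 54/15 = 18/5.

18/5


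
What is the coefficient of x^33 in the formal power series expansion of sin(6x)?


The Maclaurin series is sin(t) = sum_{k>=0} (-1)^k t^(2k+1) / (2k+1)!, so substituting t = 6x, only odd powers of x are nonzero, with coefficient of x^(2k+1) equal to (-1)^k 6^(2k+1) / (2k+1)!.
Write 33 = 2*16 + 1, giving the coefficient (-1)^16 * 6^33 / 33! = 47751966659678405306351616/8683317618811886495518194401280000000 = 1549681956/281797412198567890625.

1549681956/281797412198567890625


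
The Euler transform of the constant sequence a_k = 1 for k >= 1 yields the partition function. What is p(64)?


The Euler transform converts the sequence a_k = 1 into the number of integer partitions.
Using the recurrence or dynamic programming:
p(64) = 1741630

1741630
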